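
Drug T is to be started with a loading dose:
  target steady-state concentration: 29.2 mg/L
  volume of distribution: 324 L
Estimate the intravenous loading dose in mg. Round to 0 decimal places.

9461 mg

LD = Css × Vd = 29.2 × 324 = 9461 mg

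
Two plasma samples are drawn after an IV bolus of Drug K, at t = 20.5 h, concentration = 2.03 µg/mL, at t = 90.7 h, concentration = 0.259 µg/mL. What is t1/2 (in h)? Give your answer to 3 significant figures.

23.6 h

k = ln(C₁/C₂) / (t₂ − t₁) = ln(2.03/0.259) / (90.7 − 20.5)
  = 2.059 / 70.20 = 0.02933 h⁻¹
t½ = ln2 / k = 0.693147 / 0.02933 = 23.63 h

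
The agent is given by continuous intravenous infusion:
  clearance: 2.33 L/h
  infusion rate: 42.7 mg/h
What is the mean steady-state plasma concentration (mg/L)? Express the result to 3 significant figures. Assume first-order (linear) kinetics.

18.3 mg/L

At steady state Css = R₀ / CL = 42.7 / 2.330 = 18.33 mg/L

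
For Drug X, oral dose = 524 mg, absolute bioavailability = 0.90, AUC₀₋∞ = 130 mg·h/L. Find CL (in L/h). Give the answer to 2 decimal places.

CL = F·Dose / AUC = 0.90 × 524 / 130 = 3.628 L/h

3.63 L/h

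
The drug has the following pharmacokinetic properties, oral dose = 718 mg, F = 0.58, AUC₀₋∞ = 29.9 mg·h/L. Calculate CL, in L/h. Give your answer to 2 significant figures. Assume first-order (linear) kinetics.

CL = F·Dose / AUC = 0.58 × 718 / 29.9 = 13.93 L/h

14 L/h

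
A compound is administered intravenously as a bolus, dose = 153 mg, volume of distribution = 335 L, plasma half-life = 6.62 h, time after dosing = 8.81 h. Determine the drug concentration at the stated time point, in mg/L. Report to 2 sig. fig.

0.18 mg/L

C₀ = Dose / Vd = 153.0 / 335 = 0.4567 mg/L
k = ln2 / t½ = 0.693147 / 6.62 = 0.1047 h⁻¹
C = C₀ · e^(−k·t) = 0.4567 × e^(−0.1047 × 8.81)
  = 0.4567 × 0.3976 = 0.1816 mg/L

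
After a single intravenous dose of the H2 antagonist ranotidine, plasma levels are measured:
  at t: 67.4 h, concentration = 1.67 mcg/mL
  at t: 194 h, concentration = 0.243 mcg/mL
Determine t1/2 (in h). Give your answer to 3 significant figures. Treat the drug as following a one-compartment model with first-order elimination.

45.5 h

k = ln(C₁/C₂) / (t₂ − t₁) = ln(1.67/0.243) / (194 − 67.4)
  = 1.928 / 126.6 = 0.01523 h⁻¹
t½ = ln2 / k = 0.693147 / 0.01523 = 45.51 h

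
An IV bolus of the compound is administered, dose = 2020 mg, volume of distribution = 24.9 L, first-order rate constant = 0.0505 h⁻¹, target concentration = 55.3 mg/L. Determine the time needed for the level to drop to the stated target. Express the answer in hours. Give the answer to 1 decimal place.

C₀ = Dose / Vd = 2020 / 24.9 = 81.12 mg/L
t = ln(C₀ / C) / k = ln(81.12 / 55.3) / 0.05050
  = ln(1.467) / 0.05050 = 0.3832 / 0.05050 = 7.588 h

7.6 h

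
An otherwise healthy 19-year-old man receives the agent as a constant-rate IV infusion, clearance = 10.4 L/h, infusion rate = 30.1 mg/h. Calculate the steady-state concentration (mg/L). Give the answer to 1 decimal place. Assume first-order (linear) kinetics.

At steady state Css = R₀ / CL = 30.1 / 10.40 = 2.894 mg/L

2.9 mg/L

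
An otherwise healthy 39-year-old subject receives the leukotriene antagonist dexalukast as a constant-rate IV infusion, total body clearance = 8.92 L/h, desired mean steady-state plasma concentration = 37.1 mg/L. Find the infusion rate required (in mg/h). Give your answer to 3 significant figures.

331 mg/h

At steady state, infusion rate R₀ = Css × CL = 37.1 × 8.920 = 330.9 mg/h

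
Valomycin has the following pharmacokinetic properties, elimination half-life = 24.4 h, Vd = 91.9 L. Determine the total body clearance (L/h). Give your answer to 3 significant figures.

2.61 L/h

k = ln2 / t½ = 0.693147 / 24.4 = 0.02841 h⁻¹
CL = k × Vd = 0.02841 × 91.9 = 2.611 L/h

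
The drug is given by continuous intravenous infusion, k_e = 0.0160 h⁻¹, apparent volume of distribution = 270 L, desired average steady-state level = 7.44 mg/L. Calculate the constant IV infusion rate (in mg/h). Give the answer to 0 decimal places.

CL = k × Vd = 0.01600 × 270 = 4.320 L/h
At steady state, infusion rate R₀ = Css × CL = 7.44 × 4.320 = 32.14 mg/h

32 mg/h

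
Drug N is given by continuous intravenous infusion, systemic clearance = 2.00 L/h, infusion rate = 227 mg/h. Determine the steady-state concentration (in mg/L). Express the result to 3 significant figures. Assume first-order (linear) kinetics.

114 mg/L

At steady state Css = R₀ / CL = 227 / 2.000 = 113.5 mg/L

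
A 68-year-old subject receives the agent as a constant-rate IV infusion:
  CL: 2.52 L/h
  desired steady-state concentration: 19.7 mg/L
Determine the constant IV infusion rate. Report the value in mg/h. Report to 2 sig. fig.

At steady state, infusion rate R₀ = Css × CL = 19.7 × 2.520 = 49.64 mg/h

50 mg/h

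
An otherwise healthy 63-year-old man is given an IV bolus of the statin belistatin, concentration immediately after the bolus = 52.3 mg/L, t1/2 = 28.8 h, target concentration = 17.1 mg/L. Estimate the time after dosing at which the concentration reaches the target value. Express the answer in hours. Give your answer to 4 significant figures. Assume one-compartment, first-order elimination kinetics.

k = ln2 / t½ = 0.693147 / 28.8 = 0.02407 h⁻¹
t = ln(C₀ / C) / k = ln(52.30 / 17.1) / 0.02407
  = ln(3.058) / 0.02407 = 1.118 / 0.02407 = 46.45 h

46.45 h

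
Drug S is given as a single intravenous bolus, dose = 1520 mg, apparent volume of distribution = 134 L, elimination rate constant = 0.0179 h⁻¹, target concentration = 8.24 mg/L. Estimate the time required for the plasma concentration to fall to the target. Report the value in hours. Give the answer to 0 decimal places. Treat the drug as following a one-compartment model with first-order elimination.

C₀ = Dose / Vd = 1520 / 134 = 11.34 mg/L
t = ln(C₀ / C) / k = ln(11.34 / 8.24) / 0.01790
  = ln(1.376) / 0.01790 = 0.3192 / 0.01790 = 17.83 h

18 h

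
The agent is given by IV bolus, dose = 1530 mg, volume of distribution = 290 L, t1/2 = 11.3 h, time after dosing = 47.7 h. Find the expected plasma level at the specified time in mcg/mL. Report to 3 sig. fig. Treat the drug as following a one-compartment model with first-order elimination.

0.283 mcg/mL

C₀ = Dose / Vd = 1530 / 290 = 5.276 mg/L
k = ln2 / t½ = 0.693147 / 11.3 = 0.06134 h⁻¹
C = C₀ · e^(−k·t) = 5.276 × e^(−0.06134 × 47.7)
  = 5.276 × 0.05362 = 0.2829 mg/L
(0.2829 mg/L = 0.2829 mcg/mL)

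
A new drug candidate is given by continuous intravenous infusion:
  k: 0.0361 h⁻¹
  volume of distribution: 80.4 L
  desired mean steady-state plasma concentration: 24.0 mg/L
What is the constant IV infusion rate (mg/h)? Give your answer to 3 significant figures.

69.7 mg/h

CL = k × Vd = 0.03610 × 80.4 = 2.902 L/h
At steady state, infusion rate R₀ = Css × CL = 24.0 × 2.902 = 69.65 mg/h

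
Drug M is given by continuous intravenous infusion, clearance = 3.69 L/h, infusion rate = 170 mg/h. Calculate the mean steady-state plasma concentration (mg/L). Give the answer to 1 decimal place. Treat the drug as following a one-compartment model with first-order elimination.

46.1 mg/L

At steady state Css = R₀ / CL = 170 / 3.690 = 46.07 mg/L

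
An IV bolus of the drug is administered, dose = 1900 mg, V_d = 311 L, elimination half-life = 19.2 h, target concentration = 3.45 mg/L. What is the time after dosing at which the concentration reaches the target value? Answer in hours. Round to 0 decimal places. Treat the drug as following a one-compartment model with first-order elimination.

16 h

C₀ = Dose / Vd = 1900 / 311 = 6.109 mg/L
k = ln2 / t½ = 0.693147 / 19.2 = 0.03610 h⁻¹
t = ln(C₀ / C) / k = ln(6.109 / 3.45) / 0.03610
  = ln(1.771) / 0.03610 = 0.5715 / 0.03610 = 15.83 h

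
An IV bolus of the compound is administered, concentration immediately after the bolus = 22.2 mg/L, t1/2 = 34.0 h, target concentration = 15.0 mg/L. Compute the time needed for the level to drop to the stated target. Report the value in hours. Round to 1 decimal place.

19.2 h

k = ln2 / t½ = 0.693147 / 34.0 = 0.02039 h⁻¹
t = ln(C₀ / C) / k = ln(22.20 / 15.0) / 0.02039
  = ln(1.480) / 0.02039 = 0.3920 / 0.02039 = 19.23 h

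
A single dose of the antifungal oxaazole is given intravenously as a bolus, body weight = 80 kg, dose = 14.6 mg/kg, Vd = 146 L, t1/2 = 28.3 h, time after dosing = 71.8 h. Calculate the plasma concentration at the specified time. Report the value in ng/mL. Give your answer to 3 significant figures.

Total dose = 14.6 × 80 = 1168 mg
C₀ = Dose / Vd = 1168 / 146 = 8.000 mg/L
k = ln2 / t½ = 0.693147 / 28.3 = 0.02449 h⁻¹
C = C₀ · e^(−k·t) = 8.000 × e^(−0.02449 × 71.8)
  = 8.000 × 0.1723 = 1.378 mg/L
Convert: 1.378 mg/L × 1000 = 1378 ng/mL

1380 ng/mL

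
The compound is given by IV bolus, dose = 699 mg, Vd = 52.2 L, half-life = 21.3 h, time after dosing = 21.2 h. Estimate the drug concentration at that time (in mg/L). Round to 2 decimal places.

6.72 mg/L

C₀ = Dose / Vd = 699.0 / 52.2 = 13.39 mg/L
k = ln2 / t½ = 0.693147 / 21.3 = 0.03254 h⁻¹
C = C₀ · e^(−k·t) = 13.39 × e^(−0.03254 × 21.2)
  = 13.39 × 0.5017 = 6.718 mg/L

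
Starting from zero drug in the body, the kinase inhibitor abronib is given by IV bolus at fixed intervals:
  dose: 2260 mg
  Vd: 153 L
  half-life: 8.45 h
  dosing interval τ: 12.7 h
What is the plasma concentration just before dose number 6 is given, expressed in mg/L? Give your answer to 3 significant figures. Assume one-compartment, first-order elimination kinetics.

C₀ per dose = Dose / Vd = 2260 / 153 = 14.77 mg/L
k = ln2 / t½ = 0.693147 / 8.45 = 0.08203 h⁻¹
Fraction remaining after one interval: r = e^(−kτ) = e^(−0.08203 × 12.7) = 0.3528
Before dose 6, 5 doses have been given (aged 1τ, 2τ, 3τ, 4τ, 5τ).
C_trough = C₀ × (r + r² + … + r^5) = C₀ × r(1−r^5)/(1−r)
        = 14.77 × 0.3528 × (1 − 0.005466) / (1 − 0.3528) = 8.007 mg/L

8.01 mg/L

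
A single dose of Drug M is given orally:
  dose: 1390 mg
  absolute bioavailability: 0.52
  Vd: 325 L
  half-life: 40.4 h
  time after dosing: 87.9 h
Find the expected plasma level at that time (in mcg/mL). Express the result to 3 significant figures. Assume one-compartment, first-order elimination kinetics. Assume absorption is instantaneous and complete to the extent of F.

Amount reaching circulation = F × Dose = 0.52 × 1390 = 722.8 mg
C₀ = F·Dose / Vd = 722.8 / 325 = 2.224 mg/L
k = ln2 / t½ = 0.693147 / 40.4 = 0.01716 h⁻¹
C = C₀ · e^(−k·t) = 2.224 × e^(−0.01716 × 87.9)
  = 2.224 × 0.2213 = 0.4922 mg/L
(0.4922 mg/L = 0.4922 mcg/mL)

0.492 mcg/mL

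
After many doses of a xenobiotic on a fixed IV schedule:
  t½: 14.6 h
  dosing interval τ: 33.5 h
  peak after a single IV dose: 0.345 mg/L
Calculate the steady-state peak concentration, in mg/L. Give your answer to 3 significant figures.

0.433 mg/L

k = ln2 / t½ = 0.693147 / 14.6 = 0.04748 h⁻¹
e^(−kτ) = e^(−0.04748 × 33.5) = 0.2038
Accumulation ratio R = 1 / (1 − e^(−kτ)) = 1 / (1 − 0.2038) = 1.256
Steady-state peak = C₀ × R = 0.345 × 1.256 = 0.4333 mg/L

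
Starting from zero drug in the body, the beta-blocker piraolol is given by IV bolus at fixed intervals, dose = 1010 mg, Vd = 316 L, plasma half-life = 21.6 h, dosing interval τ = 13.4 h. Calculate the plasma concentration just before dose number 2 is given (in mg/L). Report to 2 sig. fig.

C₀ per dose = Dose / Vd = 1010 / 316 = 3.196 mg/L
k = ln2 / t½ = 0.693147 / 21.6 = 0.03209 h⁻¹
Fraction remaining after one interval: r = e^(−kτ) = e^(−0.03209 × 13.4) = 0.6505
Before dose 2, 1 dose has been given (aged 1τ).
C_trough = C₀ × r = 3.196 × 0.6505 = 2.079 mg/L

2.1 mg/L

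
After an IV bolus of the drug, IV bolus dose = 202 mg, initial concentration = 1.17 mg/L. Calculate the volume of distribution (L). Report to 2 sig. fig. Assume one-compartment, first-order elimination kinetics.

170 L

Vd = Dose / C₀ = 202.0 / 1.17 = 172.6 L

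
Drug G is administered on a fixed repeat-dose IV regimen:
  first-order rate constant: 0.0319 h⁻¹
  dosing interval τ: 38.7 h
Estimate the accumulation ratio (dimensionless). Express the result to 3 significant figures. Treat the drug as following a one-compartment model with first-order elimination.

1.41

e^(−kτ) = e^(−0.03190 × 38.7) = 0.2910
Accumulation ratio R = 1 / (1 − e^(−kτ)) = 1 / (1 − 0.2910) = 1.410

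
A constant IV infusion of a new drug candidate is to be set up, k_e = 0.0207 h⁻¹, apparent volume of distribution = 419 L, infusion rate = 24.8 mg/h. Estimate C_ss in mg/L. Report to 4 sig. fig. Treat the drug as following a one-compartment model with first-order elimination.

2.859 mg/L

CL = k × Vd = 0.02070 × 419 = 8.673 L/h
At steady state Css = R₀ / CL = 24.8 / 8.673 = 2.859 mg/L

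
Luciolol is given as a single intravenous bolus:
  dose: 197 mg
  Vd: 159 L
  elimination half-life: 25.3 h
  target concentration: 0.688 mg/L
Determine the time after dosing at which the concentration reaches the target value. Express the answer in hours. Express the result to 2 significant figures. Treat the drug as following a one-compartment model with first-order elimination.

21 h

C₀ = Dose / Vd = 197.0 / 159 = 1.239 mg/L
k = ln2 / t½ = 0.693147 / 25.3 = 0.02740 h⁻¹
t = ln(C₀ / C) / k = ln(1.239 / 0.688) / 0.02740
  = ln(1.801) / 0.02740 = 0.5883 / 0.02740 = 21.47 h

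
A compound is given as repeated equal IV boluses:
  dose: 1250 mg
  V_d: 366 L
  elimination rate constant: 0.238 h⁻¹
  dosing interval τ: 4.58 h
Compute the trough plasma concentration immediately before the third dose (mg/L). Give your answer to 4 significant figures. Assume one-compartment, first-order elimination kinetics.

C₀ per dose = Dose / Vd = 1250 / 366 = 3.415 mg/L
Fraction remaining after one interval: r = e^(−kτ) = e^(−0.2380 × 4.58) = 0.3362
Before dose 3, 2 doses have been given (aged 1τ, 2τ).
C_trough = C₀ × (r + r²) = 3.415 × (0.3362 + 0.1130) = 1.534 mg/L

1.534 mg/L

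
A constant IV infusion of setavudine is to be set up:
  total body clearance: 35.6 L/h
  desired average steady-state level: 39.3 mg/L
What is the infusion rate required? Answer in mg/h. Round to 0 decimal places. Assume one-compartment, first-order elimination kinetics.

At steady state, infusion rate R₀ = Css × CL = 39.3 × 35.60 = 1399 mg/h

1399 mg/h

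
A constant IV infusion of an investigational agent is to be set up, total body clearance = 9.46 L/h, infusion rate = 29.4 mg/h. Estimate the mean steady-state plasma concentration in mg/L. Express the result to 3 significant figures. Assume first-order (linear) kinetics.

3.11 mg/L

At steady state Css = R₀ / CL = 29.4 / 9.460 = 3.108 mg/L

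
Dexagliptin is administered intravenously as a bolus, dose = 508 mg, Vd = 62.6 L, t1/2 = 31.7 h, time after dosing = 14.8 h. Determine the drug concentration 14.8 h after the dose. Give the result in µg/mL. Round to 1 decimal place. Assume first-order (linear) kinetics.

C₀ = Dose / Vd = 508.0 / 62.6 = 8.115 mg/L
k = ln2 / t½ = 0.693147 / 31.7 = 0.02187 h⁻¹
C = C₀ · e^(−k·t) = 8.115 × e^(−0.02187 × 14.8)
  = 8.115 × 0.7235 = 5.871 mg/L
(5.871 mg/L = 5.871 µg/mL)

5.9 µg/mL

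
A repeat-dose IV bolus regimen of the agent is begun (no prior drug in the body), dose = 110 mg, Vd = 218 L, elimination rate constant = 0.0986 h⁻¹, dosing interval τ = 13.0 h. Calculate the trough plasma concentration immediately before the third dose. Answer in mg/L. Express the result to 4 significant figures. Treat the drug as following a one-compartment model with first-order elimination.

0.1789 mg/L

C₀ per dose = Dose / Vd = 110 / 218 = 0.5046 mg/L
Fraction remaining after one interval: r = e^(−kτ) = e^(−0.09860 × 13.0) = 0.2775
Before dose 3, 2 doses have been given (aged 1τ, 2τ).
C_trough = C₀ × (r + r²) = 0.5046 × (0.2775 + 0.07701) = 0.1789 mg/L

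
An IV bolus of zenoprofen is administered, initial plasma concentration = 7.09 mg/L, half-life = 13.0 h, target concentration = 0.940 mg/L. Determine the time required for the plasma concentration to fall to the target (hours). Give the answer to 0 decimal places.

k = ln2 / t½ = 0.693147 / 13.0 = 0.05332 h⁻¹
t = ln(C₀ / C) / k = ln(7.090 / 0.940) / 0.05332
  = ln(7.543) / 0.05332 = 2.021 / 0.05332 = 37.90 h

38 h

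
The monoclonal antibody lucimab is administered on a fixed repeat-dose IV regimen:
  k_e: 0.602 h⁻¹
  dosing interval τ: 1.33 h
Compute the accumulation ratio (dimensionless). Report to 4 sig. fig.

e^(−kτ) = e^(−0.6020 × 1.33) = 0.4490
Accumulation ratio R = 1 / (1 − e^(−kτ)) = 1 / (1 − 0.4490) = 1.815

1.815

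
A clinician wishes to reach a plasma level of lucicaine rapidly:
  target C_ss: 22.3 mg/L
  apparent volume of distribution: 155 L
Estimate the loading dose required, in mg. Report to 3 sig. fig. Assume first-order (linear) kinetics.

LD = Css × Vd = 22.3 × 155 = 3457 mg

3460 mg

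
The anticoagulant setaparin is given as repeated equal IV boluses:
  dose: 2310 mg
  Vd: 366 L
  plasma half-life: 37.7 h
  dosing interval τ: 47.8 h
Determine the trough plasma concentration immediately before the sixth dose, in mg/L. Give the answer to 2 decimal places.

4.43 mg/L

C₀ per dose = Dose / Vd = 2310 / 366 = 6.311 mg/L
k = ln2 / t½ = 0.693147 / 37.7 = 0.01839 h⁻¹
Fraction remaining after one interval: r = e^(−kτ) = e^(−0.01839 × 47.8) = 0.4152
Before dose 6, 5 doses have been given (aged 1τ, 2τ, 3τ, 4τ, 5τ).
C_trough = C₀ × (r + r² + … + r^5) = C₀ × r(1−r^5)/(1−r)
        = 6.311 × 0.4152 × (1 − 0.01234) / (1 − 0.4152) = 4.425 mg/L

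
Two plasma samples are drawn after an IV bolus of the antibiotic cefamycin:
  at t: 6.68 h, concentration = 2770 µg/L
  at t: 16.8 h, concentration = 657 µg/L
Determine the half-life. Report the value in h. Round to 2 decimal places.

4.87 h

k = ln(C₁/C₂) / (t₂ − t₁) = ln(2770/657) / (16.8 − 6.68)
  = 1.439 / 10.12 = 0.1422 h⁻¹
t½ = ln2 / k = 0.693147 / 0.1422 = 4.874 h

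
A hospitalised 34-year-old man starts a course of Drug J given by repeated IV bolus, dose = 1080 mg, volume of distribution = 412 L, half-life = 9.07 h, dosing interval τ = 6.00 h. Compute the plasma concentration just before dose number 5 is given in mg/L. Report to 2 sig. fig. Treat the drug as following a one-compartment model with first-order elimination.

3.8 mg/L

C₀ per dose = Dose / Vd = 1080 / 412 = 2.621 mg/L
k = ln2 / t½ = 0.693147 / 9.07 = 0.07642 h⁻¹
Fraction remaining after one interval: r = e^(−kτ) = e^(−0.07642 × 6.00) = 0.6322
Before dose 5, 4 doses have been given (aged 1τ, 2τ, 3τ, 4τ).
C_trough = C₀ × (r + r² + … + r^4) = C₀ × r(1−r^4)/(1−r)
        = 2.621 × 0.6322 × (1 − 0.1597) / (1 − 0.6322) = 3.786 mg/L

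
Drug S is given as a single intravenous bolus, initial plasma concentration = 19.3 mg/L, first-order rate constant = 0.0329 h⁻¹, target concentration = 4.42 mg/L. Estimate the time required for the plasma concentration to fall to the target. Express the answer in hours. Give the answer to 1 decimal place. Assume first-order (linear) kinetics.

44.8 h

t = ln(C₀ / C) / k = ln(19.30 / 4.42) / 0.03290
  = ln(4.367) / 0.03290 = 1.474 / 0.03290 = 44.80 h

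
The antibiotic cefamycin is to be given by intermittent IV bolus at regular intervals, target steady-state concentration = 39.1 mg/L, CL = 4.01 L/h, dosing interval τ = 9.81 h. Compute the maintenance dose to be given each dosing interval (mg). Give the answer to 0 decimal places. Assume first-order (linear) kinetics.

1538 mg

At steady state, Dose/τ = Css × CL.
Dose = Css × CL × τ = 39.1 × 4.010 × 9.81 = 1538 mg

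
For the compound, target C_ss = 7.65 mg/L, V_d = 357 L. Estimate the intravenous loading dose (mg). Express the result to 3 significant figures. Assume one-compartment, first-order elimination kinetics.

LD = Css × Vd = 7.65 × 357 = 2731 mg

2730 mg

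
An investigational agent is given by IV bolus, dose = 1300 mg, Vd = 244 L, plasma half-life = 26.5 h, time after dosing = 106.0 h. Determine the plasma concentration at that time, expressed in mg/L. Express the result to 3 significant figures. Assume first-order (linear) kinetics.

0.333 mg/L

C₀ = Dose / Vd = 1300 / 244 = 5.328 mg/L
k = ln2 / t½ = 0.693147 / 26.5 = 0.02616 h⁻¹
t / t½ = 106.0 / 26.5 = 4 half-lives
C = C₀ × (1/2)^4 = 5.328 × 0.06250 = 0.3330 mg/L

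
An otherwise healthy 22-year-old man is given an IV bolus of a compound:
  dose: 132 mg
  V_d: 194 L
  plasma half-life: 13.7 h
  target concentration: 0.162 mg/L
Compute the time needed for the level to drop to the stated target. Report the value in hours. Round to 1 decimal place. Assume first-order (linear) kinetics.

28.4 h

C₀ = Dose / Vd = 132.0 / 194 = 0.6804 mg/L
k = ln2 / t½ = 0.693147 / 13.7 = 0.05059 h⁻¹
t = ln(C₀ / C) / k = ln(0.6804 / 0.162) / 0.05059
  = ln(4.200) / 0.05059 = 1.435 / 0.05059 = 28.37 h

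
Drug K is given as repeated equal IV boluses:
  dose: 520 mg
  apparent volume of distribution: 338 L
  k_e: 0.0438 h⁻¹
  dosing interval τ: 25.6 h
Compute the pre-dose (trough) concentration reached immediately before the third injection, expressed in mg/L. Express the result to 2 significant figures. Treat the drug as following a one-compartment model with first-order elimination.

C₀ per dose = Dose / Vd = 520 / 338 = 1.538 mg/L
Fraction remaining after one interval: r = e^(−kτ) = e^(−0.04380 × 25.6) = 0.3259
Before dose 3, 2 doses have been given (aged 1τ, 2τ).
C_trough = C₀ × (r + r²) = 1.538 × (0.3259 + 0.1062) = 0.6646 mg/L

0.66 mg/L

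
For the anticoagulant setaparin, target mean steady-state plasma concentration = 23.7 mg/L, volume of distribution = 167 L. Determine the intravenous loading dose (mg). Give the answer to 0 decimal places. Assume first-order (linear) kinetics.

LD = Css × Vd = 23.7 × 167 = 3958 mg

3958 mg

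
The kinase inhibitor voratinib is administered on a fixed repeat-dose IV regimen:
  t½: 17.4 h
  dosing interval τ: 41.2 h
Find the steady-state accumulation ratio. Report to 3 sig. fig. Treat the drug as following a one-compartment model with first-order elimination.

1.24

k = ln2 / t½ = 0.693147 / 17.4 = 0.03984 h⁻¹
e^(−kτ) = e^(−0.03984 × 41.2) = 0.1937
Accumulation ratio R = 1 / (1 − e^(−kτ)) = 1 / (1 − 0.1937) = 1.240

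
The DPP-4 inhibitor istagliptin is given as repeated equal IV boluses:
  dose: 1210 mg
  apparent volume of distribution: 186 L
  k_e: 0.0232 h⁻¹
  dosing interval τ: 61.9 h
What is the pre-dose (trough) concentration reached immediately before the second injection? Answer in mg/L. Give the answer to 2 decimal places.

1.55 mg/L

C₀ per dose = Dose / Vd = 1210 / 186 = 6.505 mg/L
Fraction remaining after one interval: r = e^(−kτ) = e^(−0.02320 × 61.9) = 0.2379
Before dose 2, 1 dose has been given (aged 1τ).
C_trough = C₀ × r = 6.505 × 0.2379 = 1.548 mg/L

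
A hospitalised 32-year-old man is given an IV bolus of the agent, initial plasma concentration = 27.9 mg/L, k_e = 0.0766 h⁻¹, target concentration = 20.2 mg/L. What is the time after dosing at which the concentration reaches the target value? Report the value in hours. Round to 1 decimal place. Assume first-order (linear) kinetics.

4.2 h

t = ln(C₀ / C) / k = ln(27.90 / 20.2) / 0.07660
  = ln(1.381) / 0.07660 = 0.3228 / 0.07660 = 4.214 h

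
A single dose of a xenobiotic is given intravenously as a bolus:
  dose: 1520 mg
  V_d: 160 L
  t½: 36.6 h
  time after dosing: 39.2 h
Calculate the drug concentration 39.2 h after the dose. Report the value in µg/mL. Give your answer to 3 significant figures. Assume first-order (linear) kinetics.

4.52 µg/mL

C₀ = Dose / Vd = 1520 / 160 = 9.500 mg/L
k = ln2 / t½ = 0.693147 / 36.6 = 0.01894 h⁻¹
C = C₀ · e^(−k·t) = 9.500 × e^(−0.01894 × 39.2)
  = 9.500 × 0.4759 = 4.521 mg/L
(4.521 mg/L = 4.521 µg/mL)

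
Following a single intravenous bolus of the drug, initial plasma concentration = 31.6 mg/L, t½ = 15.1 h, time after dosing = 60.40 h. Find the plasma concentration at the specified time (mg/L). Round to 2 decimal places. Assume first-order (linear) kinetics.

1.98 mg/L

k = ln2 / t½ = 0.693147 / 15.1 = 0.04590 h⁻¹
t / t½ = 60.40 / 15.1 = 4 half-lives
C = C₀ × (1/2)^4 = 31.60 × 0.06250 = 1.975 mg/L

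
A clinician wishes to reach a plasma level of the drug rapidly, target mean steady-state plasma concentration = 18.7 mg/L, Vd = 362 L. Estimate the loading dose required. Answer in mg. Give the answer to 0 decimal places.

6769 mg

LD = Css × Vd = 18.7 × 362 = 6769 mg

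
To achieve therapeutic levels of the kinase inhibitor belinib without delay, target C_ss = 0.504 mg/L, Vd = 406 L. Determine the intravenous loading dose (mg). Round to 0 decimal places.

205 mg

LD = Css × Vd = 0.504 × 406 = 204.6 mg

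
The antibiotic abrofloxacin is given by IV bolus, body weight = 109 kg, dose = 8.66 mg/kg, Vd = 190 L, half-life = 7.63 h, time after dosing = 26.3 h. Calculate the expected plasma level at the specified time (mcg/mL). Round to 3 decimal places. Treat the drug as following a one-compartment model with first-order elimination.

Total dose = 8.66 × 109 = 943.9 mg
C₀ = Dose / Vd = 943.9 / 190 = 4.968 mg/L
k = ln2 / t½ = 0.693147 / 7.63 = 0.09084 h⁻¹
C = C₀ · e^(−k·t) = 4.968 × e^(−0.09084 × 26.3)
  = 4.968 × 0.09171 = 0.4556 mg/L
(0.4556 mg/L = 0.4556 mcg/mL)

0.456 mcg/mL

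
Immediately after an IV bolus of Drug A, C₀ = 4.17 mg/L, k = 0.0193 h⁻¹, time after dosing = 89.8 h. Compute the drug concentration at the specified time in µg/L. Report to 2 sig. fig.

740 µg/L

C = C₀ · e^(−k·t) = 4.170 × e^(−0.01930 × 89.8)
  = 4.170 × 0.1767 = 0.7368 mg/L
Convert: 0.7368 mg/L × 1000 = 736.8 µg/L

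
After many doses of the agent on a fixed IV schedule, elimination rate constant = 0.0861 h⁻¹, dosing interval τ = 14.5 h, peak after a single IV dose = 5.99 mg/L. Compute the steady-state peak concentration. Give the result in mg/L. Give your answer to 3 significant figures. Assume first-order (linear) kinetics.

8.40 mg/L

e^(−kτ) = e^(−0.08610 × 14.5) = 0.2869
Accumulation ratio R = 1 / (1 − e^(−kτ)) = 1 / (1 − 0.2869) = 1.402
Steady-state peak = C₀ × R = 5.99 × 1.402 = 8.398 mg/L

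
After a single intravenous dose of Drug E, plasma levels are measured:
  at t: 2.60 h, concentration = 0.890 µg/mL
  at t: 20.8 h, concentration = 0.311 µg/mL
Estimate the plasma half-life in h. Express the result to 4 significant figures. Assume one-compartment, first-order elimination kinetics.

12.00 h

k = ln(C₁/C₂) / (t₂ − t₁) = ln(0.890/0.311) / (20.8 − 2.60)
  = 1.051 / 18.20 = 0.05775 h⁻¹
t½ = ln2 / k = 0.693147 / 0.05775 = 12.00 h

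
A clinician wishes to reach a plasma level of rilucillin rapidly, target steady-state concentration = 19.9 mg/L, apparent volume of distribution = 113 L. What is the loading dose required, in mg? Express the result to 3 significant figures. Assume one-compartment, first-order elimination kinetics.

2250 mg

LD = Css × Vd = 19.9 × 113 = 2249 mg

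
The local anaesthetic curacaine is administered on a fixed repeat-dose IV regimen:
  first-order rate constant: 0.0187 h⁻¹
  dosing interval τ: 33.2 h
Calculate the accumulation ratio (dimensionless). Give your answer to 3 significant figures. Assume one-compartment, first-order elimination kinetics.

2.16

e^(−kτ) = e^(−0.01870 × 33.2) = 0.5375
Accumulation ratio R = 1 / (1 − e^(−kτ)) = 1 / (1 − 0.5375) = 2.162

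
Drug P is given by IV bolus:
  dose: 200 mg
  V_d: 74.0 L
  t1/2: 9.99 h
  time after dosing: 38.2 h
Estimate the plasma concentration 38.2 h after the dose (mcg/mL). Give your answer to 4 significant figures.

0.1909 mcg/mL

C₀ = Dose / Vd = 200.0 / 74.0 = 2.703 mg/L
k = ln2 / t½ = 0.693147 / 9.99 = 0.06938 h⁻¹
C = C₀ · e^(−k·t) = 2.703 × e^(−0.06938 × 38.2)
  = 2.703 × 0.07063 = 0.1909 mg/L
(0.1909 mg/L = 0.1909 mcg/mL)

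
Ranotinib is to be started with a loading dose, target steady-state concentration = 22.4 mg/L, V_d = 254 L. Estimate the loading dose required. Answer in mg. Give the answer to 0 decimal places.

5690 mg

LD = Css × Vd = 22.4 × 254 = 5690 mg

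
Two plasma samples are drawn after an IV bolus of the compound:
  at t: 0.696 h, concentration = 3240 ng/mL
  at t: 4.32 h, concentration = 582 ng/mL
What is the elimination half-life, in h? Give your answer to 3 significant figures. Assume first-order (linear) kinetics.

1.46 h

k = ln(C₁/C₂) / (t₂ − t₁) = ln(3240/582) / (4.32 − 0.696)
  = 1.717 / 3.624 = 0.4738 h⁻¹
t½ = ln2 / k = 0.693147 / 0.4738 = 1.463 h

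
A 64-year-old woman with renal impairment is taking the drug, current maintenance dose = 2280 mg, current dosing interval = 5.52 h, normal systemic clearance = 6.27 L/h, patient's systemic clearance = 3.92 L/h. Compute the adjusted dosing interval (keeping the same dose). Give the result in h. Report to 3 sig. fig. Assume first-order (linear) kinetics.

To keep the same average steady-state level, dosing rate must scale with clearance.
CL ratio = 3.92 / 6.27 = 0.6252
New interval (same dose) = 5.52 / 0.6252 = 8.829 h

8.83 h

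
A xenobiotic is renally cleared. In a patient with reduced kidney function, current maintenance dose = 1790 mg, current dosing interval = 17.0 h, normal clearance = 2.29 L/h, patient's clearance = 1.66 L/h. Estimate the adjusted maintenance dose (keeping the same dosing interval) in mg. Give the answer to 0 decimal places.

To keep the same average steady-state level, dosing rate must scale with clearance.
CL ratio = 1.66 / 2.29 = 0.7249
New dose (same interval) = 1790 × 0.7249 = 1298 mg

1298 mg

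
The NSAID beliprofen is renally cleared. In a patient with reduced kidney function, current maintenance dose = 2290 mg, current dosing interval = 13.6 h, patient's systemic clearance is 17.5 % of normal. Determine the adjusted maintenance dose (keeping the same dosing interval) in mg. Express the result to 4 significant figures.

To keep the same average steady-state level, dosing rate must scale with clearance.
CL ratio = 17.5 / 100 = 0.1750
New dose (same interval) = 2290 × 0.1750 = 400.8 mg

400.8 mg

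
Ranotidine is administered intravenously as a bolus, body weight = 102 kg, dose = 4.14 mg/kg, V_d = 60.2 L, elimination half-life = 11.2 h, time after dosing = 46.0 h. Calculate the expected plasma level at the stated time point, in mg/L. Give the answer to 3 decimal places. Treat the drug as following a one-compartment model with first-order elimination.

0.407 mg/L

Total dose = 4.14 × 102 = 422.3 mg
C₀ = Dose / Vd = 422.3 / 60.2 = 7.015 mg/L
k = ln2 / t½ = 0.693147 / 11.2 = 0.06189 h⁻¹
C = C₀ · e^(−k·t) = 7.015 × e^(−0.06189 × 46.0)
  = 7.015 × 0.05802 = 0.4070 mg/L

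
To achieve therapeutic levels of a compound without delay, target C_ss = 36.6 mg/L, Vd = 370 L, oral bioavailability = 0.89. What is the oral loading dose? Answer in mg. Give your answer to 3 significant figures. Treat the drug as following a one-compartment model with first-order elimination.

15200 mg

LD = Css × Vd / F = 36.6 × 370 / 0.89 = 15220 mg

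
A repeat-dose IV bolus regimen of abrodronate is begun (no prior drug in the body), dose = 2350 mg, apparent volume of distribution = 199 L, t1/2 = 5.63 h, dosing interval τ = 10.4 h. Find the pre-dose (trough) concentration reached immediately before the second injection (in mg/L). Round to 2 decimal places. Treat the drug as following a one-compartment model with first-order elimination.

3.28 mg/L

C₀ per dose = Dose / Vd = 2350 / 199 = 11.81 mg/L
k = ln2 / t½ = 0.693147 / 5.63 = 0.1231 h⁻¹
Fraction remaining after one interval: r = e^(−kτ) = e^(−0.1231 × 10.4) = 0.2780
Before dose 2, 1 dose has been given (aged 1τ).
C_trough = C₀ × r = 11.81 × 0.2780 = 3.283 mg/L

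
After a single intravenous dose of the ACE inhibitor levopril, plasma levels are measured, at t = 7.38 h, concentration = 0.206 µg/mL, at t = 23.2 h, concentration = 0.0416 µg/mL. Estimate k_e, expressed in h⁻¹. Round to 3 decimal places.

k = ln(C₁/C₂) / (t₂ − t₁) = ln(0.206/0.0416) / (23.2 − 7.38)
  = 1.600 / 15.82 = 0.1011 h⁻¹

0.101 h⁻¹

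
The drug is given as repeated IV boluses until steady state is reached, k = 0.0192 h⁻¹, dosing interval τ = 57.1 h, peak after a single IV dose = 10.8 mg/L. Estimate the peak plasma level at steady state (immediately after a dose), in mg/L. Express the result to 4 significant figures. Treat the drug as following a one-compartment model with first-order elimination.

16.22 mg/L

e^(−kτ) = e^(−0.01920 × 57.1) = 0.3341
Accumulation ratio R = 1 / (1 − e^(−kτ)) = 1 / (1 − 0.3341) = 1.502
Steady-state peak = C₀ × R = 10.8 × 1.502 = 16.22 mg/L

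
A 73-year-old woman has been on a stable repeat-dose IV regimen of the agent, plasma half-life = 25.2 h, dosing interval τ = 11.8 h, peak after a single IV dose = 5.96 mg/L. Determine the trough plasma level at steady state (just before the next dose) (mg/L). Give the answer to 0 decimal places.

k = ln2 / t½ = 0.693147 / 25.2 = 0.02751 h⁻¹
e^(−kτ) = e^(−0.02751 × 11.8) = 0.7228
Accumulation ratio R = 1 / (1 − e^(−kτ)) = 1 / (1 − 0.7228) = 3.608
Steady-state trough = C₀ × R × e^(−kτ) = 5.96 × 3.608 × 0.7228 = 15.54 mg/L

16 mg/L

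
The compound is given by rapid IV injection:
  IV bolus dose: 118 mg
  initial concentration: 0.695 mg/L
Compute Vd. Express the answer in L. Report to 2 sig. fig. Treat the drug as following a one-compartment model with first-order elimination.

Vd = Dose / C₀ = 118.0 / 0.695 = 169.8 L

170 L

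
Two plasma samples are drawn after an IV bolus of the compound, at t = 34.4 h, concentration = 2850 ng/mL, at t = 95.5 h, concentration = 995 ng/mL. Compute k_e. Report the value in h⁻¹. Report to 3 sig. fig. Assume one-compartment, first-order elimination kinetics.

k = ln(C₁/C₂) / (t₂ − t₁) = ln(2850/995) / (95.5 − 34.4)
  = 1.052 / 61.10 = 0.01722 h⁻¹

0.0172 h⁻¹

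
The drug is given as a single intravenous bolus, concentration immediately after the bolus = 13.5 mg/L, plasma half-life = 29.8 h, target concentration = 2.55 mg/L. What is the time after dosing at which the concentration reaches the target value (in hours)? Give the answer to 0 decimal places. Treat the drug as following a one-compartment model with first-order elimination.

k = ln2 / t½ = 0.693147 / 29.8 = 0.02326 h⁻¹
t = ln(C₀ / C) / k = ln(13.50 / 2.55) / 0.02326
  = ln(5.294) / 0.02326 = 1.667 / 0.02326 = 71.67 h

72 h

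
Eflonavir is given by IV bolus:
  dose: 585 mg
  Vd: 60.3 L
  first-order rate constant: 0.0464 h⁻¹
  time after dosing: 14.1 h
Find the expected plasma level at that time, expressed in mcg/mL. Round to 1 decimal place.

C₀ = Dose / Vd = 585.0 / 60.3 = 9.701 mg/L
C = C₀ · e^(−k·t) = 9.701 × e^(−0.04640 × 14.1)
  = 9.701 × 0.5198 = 5.043 mg/L
(5.043 mg/L = 5.043 mcg/mL)

5.0 mcg/mL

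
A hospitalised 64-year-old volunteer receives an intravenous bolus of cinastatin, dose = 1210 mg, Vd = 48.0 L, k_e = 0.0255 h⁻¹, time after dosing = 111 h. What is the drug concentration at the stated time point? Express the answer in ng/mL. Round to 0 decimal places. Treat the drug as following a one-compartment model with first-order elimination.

1487 ng/mL

C₀ = Dose / Vd = 1210 / 48.0 = 25.21 mg/L
C = C₀ · e^(−k·t) = 25.21 × e^(−0.02550 × 111)
  = 25.21 × 0.05898 = 1.487 mg/L
Convert: 1.487 mg/L × 1000 = 1487 ng/mL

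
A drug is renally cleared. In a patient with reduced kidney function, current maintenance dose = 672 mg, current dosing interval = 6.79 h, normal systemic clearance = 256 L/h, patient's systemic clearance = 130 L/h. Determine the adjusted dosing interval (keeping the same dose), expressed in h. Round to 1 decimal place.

To keep the same average steady-state level, dosing rate must scale with clearance.
CL ratio = 130 / 256 = 0.5078
New interval (same dose) = 6.79 / 0.5078 = 13.37 h

13.4 h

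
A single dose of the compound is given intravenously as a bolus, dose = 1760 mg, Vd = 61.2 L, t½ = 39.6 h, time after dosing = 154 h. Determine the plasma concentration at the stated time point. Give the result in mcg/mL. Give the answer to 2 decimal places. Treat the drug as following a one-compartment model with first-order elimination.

C₀ = Dose / Vd = 1760 / 61.2 = 28.76 mg/L
k = ln2 / t½ = 0.693147 / 39.6 = 0.01750 h⁻¹
C = C₀ · e^(−k·t) = 28.76 × e^(−0.01750 × 154)
  = 28.76 × 0.06754 = 1.942 mg/L
(1.942 mg/L = 1.942 mcg/mL)

1.94 mcg/mL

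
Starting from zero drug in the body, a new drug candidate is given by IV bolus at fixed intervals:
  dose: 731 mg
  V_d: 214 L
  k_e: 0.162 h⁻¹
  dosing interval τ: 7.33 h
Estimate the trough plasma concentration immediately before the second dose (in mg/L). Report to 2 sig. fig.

1.0 mg/L

C₀ per dose = Dose / Vd = 731 / 214 = 3.416 mg/L
Fraction remaining after one interval: r = e^(−kτ) = e^(−0.1620 × 7.33) = 0.3050
Before dose 2, 1 dose has been given (aged 1τ).
C_trough = C₀ × r = 3.416 × 0.3050 = 1.042 mg/L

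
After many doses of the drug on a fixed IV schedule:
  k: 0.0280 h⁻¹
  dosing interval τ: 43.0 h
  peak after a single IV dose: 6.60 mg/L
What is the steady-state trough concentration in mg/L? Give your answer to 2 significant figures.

e^(−kτ) = e^(−0.02800 × 43.0) = 0.3000
Accumulation ratio R = 1 / (1 − e^(−kτ)) = 1 / (1 − 0.3000) = 1.429
Steady-state trough = C₀ × R × e^(−kτ) = 6.60 × 1.429 × 0.3000 = 2.829 mg/L

2.8 mg/L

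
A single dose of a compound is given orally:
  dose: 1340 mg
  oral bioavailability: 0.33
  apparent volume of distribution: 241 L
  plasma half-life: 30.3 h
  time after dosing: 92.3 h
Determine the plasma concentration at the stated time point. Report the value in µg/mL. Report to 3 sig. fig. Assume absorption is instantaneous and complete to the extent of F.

0.222 µg/mL

Amount reaching circulation = F × Dose = 0.33 × 1340 = 442.2 mg
C₀ = F·Dose / Vd = 442.2 / 241 = 1.835 mg/L
k = ln2 / t½ = 0.693147 / 30.3 = 0.02288 h⁻¹
C = C₀ · e^(−k·t) = 1.835 × e^(−0.02288 × 92.3)
  = 1.835 × 0.1210 = 0.2220 mg/L
(0.2220 mg/L = 0.2220 µg/mL)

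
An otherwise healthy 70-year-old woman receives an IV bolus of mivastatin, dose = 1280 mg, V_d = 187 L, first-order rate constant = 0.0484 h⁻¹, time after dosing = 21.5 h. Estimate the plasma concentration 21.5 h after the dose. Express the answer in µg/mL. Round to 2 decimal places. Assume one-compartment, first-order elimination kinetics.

2.42 µg/mL

C₀ = Dose / Vd = 1280 / 187 = 6.845 mg/L
C = C₀ · e^(−k·t) = 6.845 × e^(−0.04840 × 21.5)
  = 6.845 × 0.3532 = 2.418 mg/L
(2.418 mg/L = 2.418 µg/mL)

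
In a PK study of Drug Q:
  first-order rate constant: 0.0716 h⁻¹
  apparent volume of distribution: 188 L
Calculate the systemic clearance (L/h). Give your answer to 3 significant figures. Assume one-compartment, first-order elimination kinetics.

CL = k × Vd = 0.0716 × 188 = 13.46 L/h

13.5 L/h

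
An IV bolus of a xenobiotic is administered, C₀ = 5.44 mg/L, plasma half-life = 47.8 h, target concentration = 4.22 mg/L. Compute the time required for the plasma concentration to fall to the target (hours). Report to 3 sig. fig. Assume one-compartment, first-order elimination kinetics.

17.5 h

k = ln2 / t½ = 0.693147 / 47.8 = 0.01450 h⁻¹
t = ln(C₀ / C) / k = ln(5.440 / 4.22) / 0.01450
  = ln(1.289) / 0.01450 = 0.2539 / 0.01450 = 17.51 h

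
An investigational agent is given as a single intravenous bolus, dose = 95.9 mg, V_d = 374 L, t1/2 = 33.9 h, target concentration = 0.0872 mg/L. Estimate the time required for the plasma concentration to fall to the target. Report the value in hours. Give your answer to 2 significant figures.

C₀ = Dose / Vd = 95.90 / 374 = 0.2564 mg/L
k = ln2 / t½ = 0.693147 / 33.9 = 0.02045 h⁻¹
t = ln(C₀ / C) / k = ln(0.2564 / 0.0872) / 0.02045
  = ln(2.940) / 0.02045 = 1.078 / 0.02045 = 52.71 h

53 h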